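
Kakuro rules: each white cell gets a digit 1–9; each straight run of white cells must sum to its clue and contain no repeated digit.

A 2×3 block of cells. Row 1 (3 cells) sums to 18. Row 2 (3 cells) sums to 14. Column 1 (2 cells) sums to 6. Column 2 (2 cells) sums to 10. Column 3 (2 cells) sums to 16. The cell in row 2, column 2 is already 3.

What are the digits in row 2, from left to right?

16 in 2 cells must be {7,9}.
(1,2) = 10 − 3 = 7 completes the 10 down.
Given what's placed, (1,3) must be 9 to fit the 18 across and 16 down.
(2,3) = 16 − 9 = 7 completes the 16 down.
(1,1) = 18 − 16 = 2 completes the 18 across.
(2,1) = 14 − 10 = 4 completes the 14 across.

4 3 7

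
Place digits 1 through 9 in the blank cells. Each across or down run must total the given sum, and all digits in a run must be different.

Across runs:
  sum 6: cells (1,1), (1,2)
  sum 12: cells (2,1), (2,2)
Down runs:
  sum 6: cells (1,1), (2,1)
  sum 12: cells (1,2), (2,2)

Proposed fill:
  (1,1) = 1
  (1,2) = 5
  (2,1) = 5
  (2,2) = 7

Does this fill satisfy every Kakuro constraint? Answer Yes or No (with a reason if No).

Yes

Across: 1+5=6; 5+7=12. Down: 1+5=6; 5+7=12. No digit repeats within any run.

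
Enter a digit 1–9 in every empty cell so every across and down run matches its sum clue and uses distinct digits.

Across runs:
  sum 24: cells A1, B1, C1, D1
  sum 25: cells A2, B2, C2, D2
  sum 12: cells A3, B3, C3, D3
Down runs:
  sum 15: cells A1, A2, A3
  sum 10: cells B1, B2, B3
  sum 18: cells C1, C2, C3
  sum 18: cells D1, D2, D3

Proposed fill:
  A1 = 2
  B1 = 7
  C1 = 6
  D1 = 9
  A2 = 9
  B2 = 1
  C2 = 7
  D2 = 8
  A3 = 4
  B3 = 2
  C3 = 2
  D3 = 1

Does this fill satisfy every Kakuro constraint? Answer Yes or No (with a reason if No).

No — the down run C1–C3 sums to 15, not 18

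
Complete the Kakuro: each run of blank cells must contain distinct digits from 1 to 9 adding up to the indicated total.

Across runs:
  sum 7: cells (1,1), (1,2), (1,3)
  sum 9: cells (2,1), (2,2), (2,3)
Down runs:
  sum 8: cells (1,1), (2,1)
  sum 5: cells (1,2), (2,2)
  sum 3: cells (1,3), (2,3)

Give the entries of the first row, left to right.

2 4 1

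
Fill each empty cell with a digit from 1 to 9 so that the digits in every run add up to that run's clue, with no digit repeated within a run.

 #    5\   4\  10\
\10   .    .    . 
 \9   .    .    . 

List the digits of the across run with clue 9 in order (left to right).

2 3 4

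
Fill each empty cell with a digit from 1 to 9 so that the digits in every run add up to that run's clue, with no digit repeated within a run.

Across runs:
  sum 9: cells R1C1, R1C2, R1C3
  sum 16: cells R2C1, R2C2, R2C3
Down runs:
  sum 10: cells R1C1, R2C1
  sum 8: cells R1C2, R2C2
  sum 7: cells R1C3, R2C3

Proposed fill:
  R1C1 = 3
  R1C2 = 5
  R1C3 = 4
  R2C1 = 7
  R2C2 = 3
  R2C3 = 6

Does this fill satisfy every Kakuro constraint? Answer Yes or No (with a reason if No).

No — the down run R1C3–R2C3 sums to 10, not 7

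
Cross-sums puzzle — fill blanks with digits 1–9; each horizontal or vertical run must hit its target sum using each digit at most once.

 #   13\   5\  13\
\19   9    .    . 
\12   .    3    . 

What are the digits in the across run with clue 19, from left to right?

9 2 8

R1C2 = 5 − 3 = 2 completes the 5 down.
R1C3 = 19 − 11 = 8 completes the 19 across.
R2C1 = 13 − 9 = 4 completes the 13 down.
R2C3 = 12 − 7 = 5 completes the 12 across.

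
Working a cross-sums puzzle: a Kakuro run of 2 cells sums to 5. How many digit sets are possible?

2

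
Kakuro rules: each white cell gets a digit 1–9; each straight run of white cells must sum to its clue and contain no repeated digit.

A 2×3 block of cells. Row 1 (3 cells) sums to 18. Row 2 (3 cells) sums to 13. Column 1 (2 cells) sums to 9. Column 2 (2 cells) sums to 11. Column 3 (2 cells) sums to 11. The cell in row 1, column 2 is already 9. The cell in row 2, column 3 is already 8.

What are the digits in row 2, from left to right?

(1,3) = 11 − 8 = 3 completes the 11 down.
(2,2) = 11 − 9 = 2 completes the 11 down.
(1,1) = 18 − 12 = 6 completes the 18 across.
(2,1) = 13 − 10 = 3 completes the 13 across.

3 2 8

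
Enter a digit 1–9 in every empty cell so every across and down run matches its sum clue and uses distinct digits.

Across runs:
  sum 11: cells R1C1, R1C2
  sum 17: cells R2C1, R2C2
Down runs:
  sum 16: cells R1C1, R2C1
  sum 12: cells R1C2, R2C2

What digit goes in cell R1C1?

7

17 in 2 cells must be {8,9}; 16 in 2 cells must be {7,9}.
The 17 across and the 16 down share only 9, so R2C1 = 9.
R2C2 = 17 − 9 = 8 completes the 17 across.
R1C1 = 16 − 9 = 7 completes the 16 down.
R1C2 = 11 − 7 = 4 completes the 11 across.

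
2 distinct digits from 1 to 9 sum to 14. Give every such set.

{5,9}; {6,8}

2 distinct digits from 1–9 sum between 3 and 17.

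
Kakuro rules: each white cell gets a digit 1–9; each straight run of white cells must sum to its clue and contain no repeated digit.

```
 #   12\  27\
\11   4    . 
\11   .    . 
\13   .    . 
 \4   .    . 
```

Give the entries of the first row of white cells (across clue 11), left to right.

4 7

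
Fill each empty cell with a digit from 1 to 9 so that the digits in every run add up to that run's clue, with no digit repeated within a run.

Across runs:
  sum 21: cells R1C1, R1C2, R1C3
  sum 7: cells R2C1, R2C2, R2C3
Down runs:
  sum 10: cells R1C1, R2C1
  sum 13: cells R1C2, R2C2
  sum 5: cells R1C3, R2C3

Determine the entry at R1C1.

8

7 in 3 cells must be {1,2,4}.
The 21 across and the 5 down share only 4, so R1C3 = 4.
The 7 across and the 13 down share only 4, so R2C2 = 4.
R2C3 = 5 − 4 = 1 completes the 5 down.
R1C2 = 13 − 4 = 9 completes the 13 down.
R2C1 = 7 − 5 = 2 completes the 7 across.
R1C1 = 21 − 13 = 8 completes the 21 across.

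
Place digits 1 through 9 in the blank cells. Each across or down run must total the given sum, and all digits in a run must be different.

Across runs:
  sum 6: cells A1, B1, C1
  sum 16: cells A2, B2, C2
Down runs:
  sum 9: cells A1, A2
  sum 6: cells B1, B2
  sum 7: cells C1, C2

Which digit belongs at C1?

3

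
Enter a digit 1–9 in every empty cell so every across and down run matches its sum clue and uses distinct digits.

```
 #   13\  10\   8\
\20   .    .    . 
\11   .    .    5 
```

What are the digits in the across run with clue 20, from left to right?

9, 8, 3

R1C3 = 8 − 5 = 3 completes the 8 down.
R2C1 = 4: the only remaining digit allowed by both the 11 across and the 13 down.
R2C2 = 11 − 9 = 2 completes the 11 across.
R1C1 = 13 − 4 = 9 completes the 13 down.
R1C2 = 20 − 12 = 8 completes the 20 across.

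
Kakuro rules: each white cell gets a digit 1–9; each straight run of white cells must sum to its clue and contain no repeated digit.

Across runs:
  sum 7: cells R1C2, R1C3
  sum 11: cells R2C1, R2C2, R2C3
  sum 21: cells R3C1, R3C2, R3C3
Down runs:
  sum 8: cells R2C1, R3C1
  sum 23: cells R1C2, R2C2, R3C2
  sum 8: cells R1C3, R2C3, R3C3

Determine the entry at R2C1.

1

23 in 3 cells must be {6,8,9}.
Only 6 fits R1C2 under both its across sum 7 and down sum 23.
R1C3 = 7 − 6 = 1 completes the 7 across.
Given what's placed, R2C2 must be 8 to fit the 11 across and 23 down.
R2C3 = 2: the only remaining digit allowed by both the 11 across and the 8 down.
R3C2 = 23 − 14 = 9 completes the 23 down.
R3C3 = 8 − 3 = 5 completes the 8 down.
R2C1 = 11 − 10 = 1 completes the 11 across.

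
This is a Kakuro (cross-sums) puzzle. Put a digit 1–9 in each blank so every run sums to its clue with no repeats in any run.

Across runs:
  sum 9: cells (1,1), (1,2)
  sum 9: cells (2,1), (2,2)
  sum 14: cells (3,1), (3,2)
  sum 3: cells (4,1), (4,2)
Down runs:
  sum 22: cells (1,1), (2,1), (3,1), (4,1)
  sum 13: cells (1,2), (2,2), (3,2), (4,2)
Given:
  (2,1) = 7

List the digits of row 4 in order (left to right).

2 1

3 in 2 cells must be {1,2}.
(2,2) = 9 − 7 = 2 completes the 9 across.
(3,2) = 6: the only remaining digit allowed by both the 14 across and the 13 down.
(4,2) = 1: the only remaining digit allowed by both the 3 across and the 13 down.
(1,2) = 13 − 9 = 4 completes the 13 down.
(3,1) = 14 − 6 = 8 completes the 14 across.
(4,1) = 3 − 1 = 2 completes the 3 across.
(1,1) = 9 − 4 = 5 completes the 9 across.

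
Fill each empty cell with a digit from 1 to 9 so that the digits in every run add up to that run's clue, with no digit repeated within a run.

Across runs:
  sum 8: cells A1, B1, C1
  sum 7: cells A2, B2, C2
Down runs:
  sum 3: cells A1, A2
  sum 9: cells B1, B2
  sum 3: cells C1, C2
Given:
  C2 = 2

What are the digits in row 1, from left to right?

2 5 1

7 in 3 cells must be {1,2,4}; 3 in 2 cells must be {1,2}.
C1 = 3 − 2 = 1 completes the 3 down.
A2 = 1: the only remaining digit allowed by both the 7 across and the 3 down.
B2 = 7 − 3 = 4 completes the 7 across.
A1 = 3 − 1 = 2 completes the 3 down.
B1 = 8 − 3 = 5 completes the 8 across.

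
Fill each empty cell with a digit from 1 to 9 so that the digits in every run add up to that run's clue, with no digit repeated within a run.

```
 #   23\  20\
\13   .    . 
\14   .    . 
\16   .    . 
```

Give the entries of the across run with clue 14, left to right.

6 8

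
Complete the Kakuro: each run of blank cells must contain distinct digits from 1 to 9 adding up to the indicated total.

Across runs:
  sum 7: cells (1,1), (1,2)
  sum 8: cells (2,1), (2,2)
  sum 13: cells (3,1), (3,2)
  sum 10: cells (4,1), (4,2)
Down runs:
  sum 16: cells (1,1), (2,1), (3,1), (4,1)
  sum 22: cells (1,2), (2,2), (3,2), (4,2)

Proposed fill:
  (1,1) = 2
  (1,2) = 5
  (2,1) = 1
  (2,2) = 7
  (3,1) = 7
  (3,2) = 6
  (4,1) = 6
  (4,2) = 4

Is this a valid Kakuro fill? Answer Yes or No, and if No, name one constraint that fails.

Across: 2+5=7; 1+7=8; 7+6=13; 6+4=10. Down: 2+1+7+6=16; 5+7+6+4=22. No digit repeats within any run.

Yes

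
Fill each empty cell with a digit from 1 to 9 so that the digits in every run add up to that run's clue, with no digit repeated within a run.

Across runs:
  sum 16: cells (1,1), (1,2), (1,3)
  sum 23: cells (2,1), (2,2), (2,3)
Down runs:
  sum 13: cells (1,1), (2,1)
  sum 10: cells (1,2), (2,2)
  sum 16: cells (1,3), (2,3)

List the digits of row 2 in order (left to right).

8 6 9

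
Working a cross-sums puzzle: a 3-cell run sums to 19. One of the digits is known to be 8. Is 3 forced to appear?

No

Counterexample: {2,8,9} sums to 19 under that restriction without using 3.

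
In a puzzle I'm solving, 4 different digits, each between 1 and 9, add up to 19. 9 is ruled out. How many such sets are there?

4 distinct digits from 1–9 sum between 10 and 30.
Dropping sets that contain 9.

7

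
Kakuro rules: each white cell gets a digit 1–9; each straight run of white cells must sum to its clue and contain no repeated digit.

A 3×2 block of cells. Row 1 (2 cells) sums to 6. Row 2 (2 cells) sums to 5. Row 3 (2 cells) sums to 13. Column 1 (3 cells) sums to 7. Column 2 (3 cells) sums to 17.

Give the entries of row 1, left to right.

7 in 3 cells must be {1,2,4}.
The 13 across and the 7 down share only 4, so (3,1) = 4.
(3,2) = 13 − 4 = 9 completes the 13 across.
Nothing is forced directly, so branch on (1,1), whose candidates are 1 or 2. If (1,1) = 2: then (1,2) would have to be in {4} for the 6 across but in {1,2,3,5,6,7} for the 17 down — contradiction. So (1,1) = 1.
(1,2) = 6 − 1 = 5 completes the 6 across.
(2,1) = 7 − 5 = 2 completes the 7 down.
(2,2) = 5 − 2 = 3 completes the 5 across.

1 5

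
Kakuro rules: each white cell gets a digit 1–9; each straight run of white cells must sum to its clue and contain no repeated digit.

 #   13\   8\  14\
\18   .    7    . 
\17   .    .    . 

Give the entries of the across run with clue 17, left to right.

R2C2 = 8 − 7 = 1 completes the 8 down.
Given what's placed, R2C3 must be 9 to fit the 17 across and 14 down.
R1C3 = 14 − 9 = 5 completes the 14 down.
R2C1 = 17 − 10 = 7 completes the 17 across.
R1C1 = 18 − 12 = 6 completes the 18 across.

7 1 9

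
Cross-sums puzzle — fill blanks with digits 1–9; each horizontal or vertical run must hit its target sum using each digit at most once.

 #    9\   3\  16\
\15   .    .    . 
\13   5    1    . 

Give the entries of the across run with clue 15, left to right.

3 in 2 cells must be {1,2}; 16 in 2 cells must be {7,9}.
R1C1 = 9 − 5 = 4 completes the 9 down.
R1C2 = 3 − 1 = 2 completes the 3 down.
R1C3 = 15 − 6 = 9 completes the 15 across.
R2C3 = 13 − 6 = 7 completes the 13 across.

4, 2, 9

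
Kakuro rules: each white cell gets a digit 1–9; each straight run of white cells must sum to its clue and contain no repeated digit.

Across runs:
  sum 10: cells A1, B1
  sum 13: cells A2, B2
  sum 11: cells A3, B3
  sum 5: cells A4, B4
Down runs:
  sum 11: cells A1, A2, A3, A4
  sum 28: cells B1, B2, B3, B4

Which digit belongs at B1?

7

11 in 4 cells must be {1,2,3,5}.
Only 5 fits A2 under both its across sum 13 and down sum 11.
B2 = 13 − 5 = 8 completes the 13 across.
Given what's placed, B4 must be 4 to fit the 5 across and 28 down.
A4 = 5 − 4 = 1 completes the 5 across.
No cell is forced outright now. A1 can only be 2 or 3 (the digits allowed by both its 10 across and its 11 down). If A1 = 2: then B1 would have to be in {8} for the 10 across but in {7,9} for the 28 down — contradiction. So A1 = 3.
B1 = 10 − 3 = 7 completes the 10 across.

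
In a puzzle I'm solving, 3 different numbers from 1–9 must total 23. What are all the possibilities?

3 distinct digits from 1–9 sum between 6 and 24.
Only one set works: {6,8,9}.

{6,8,9}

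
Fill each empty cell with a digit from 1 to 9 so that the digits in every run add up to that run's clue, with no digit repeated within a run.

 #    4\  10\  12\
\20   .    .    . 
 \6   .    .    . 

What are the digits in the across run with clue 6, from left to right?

1, 2, 3

6 in 3 cells must be {1,2,3}; 4 in 2 cells must be {1,3}.
The 20 across and the 4 down share only 3, so R1C1 = 3.
R2C1 = 4 − 3 = 1 completes the 4 down.
Given what's placed, R2C3 must be 3 to fit the 6 across and 12 down.
R1C3 = 12 − 3 = 9 completes the 12 down.
R2C2 = 6 − 4 = 2 completes the 6 across.
R1C2 = 20 − 12 = 8 completes the 20 across.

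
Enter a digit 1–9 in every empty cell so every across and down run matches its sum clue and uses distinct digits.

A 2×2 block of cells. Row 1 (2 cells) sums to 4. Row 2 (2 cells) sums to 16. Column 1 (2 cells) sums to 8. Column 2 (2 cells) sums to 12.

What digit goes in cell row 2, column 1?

4 in 2 cells must be {1,3}; 16 in 2 cells must be {7,9}.
The 4 across and the 12 down share only 3, so (1,2) = 3.
The 16 across and the 8 down share only 7, so (2,1) = 7.
(2,2) = 16 − 7 = 9 completes the 16 across.
(1,1) = 4 − 3 = 1 completes the 4 across.

7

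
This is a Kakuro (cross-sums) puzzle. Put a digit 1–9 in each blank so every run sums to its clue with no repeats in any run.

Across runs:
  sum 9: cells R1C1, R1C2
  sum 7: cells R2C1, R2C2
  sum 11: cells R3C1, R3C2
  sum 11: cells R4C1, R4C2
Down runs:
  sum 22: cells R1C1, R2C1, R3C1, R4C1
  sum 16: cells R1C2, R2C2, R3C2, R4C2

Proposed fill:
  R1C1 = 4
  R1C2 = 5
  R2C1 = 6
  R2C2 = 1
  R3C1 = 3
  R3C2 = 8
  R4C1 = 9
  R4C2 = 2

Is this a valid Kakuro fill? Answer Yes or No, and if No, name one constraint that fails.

Across: 4+5=9; 6+1=7; 3+8=11; 9+2=11. Down: 4+6+3+9=22; 5+1+8+2=16. No digit repeats within any run.

Yes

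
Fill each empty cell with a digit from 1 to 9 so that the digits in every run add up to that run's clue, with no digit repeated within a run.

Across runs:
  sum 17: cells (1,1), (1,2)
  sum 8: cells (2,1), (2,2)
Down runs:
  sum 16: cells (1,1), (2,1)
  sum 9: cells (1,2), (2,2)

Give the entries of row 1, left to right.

17 in 2 cells must be {8,9}; 16 in 2 cells must be {7,9}.
The 17 across and the 16 down share only 9, so (1,1) = 9.
(1,2) = 17 − 9 = 8 completes the 17 across.
(2,1) = 16 − 9 = 7 completes the 16 down.
(2,2) = 8 − 7 = 1 completes the 8 across.

9 8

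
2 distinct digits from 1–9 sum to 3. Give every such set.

{1,2}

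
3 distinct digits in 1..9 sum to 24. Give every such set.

3 distinct digits from 1–9 sum between 6 and 24.
Only one set works: {7,8,9}.

{7,8,9}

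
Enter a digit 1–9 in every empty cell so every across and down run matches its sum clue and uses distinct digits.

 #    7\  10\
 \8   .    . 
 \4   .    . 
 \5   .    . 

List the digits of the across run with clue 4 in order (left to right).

1 3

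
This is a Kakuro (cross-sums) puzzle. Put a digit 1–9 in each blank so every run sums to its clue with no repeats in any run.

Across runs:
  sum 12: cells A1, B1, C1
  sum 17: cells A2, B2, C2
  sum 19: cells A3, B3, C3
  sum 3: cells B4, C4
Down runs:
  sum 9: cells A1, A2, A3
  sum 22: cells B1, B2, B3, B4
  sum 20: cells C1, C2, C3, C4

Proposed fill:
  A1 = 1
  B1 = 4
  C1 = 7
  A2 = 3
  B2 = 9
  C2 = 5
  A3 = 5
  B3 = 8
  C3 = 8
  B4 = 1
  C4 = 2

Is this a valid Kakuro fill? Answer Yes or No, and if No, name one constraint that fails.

No — the across run A3–C3 sums to 21, not 19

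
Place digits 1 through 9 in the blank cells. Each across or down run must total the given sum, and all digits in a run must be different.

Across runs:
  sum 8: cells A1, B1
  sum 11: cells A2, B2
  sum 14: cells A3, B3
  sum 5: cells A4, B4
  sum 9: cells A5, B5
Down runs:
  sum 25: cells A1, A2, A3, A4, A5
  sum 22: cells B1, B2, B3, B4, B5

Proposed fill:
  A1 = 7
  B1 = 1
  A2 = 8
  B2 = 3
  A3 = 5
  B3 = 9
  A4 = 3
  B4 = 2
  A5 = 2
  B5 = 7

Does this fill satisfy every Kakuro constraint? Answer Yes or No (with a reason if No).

Yes

Across: 7+1=8; 8+3=11; 5+9=14; 3+2=5; 2+7=9. Down: 7+8+5+3+2=25; 1+3+9+2+7=22. No digit repeats within any run.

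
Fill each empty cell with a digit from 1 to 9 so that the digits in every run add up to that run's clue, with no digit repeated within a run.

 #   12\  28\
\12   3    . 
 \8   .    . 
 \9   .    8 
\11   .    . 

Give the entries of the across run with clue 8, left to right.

2 6

R1C2 = 12 − 3 = 9 completes the 12 across.
R3C1 = 9 − 8 = 1 completes the 9 across.
Nothing is forced directly, so branch on R2C1, whose candidates are 2 or 6. If R2C1 = 6: then R2C2 would have to be in {2} for the 8 across but in {4,5,6,7} for the 28 down — contradiction. So R2C1 = 2.
R2C2 = 8 − 2 = 6 completes the 8 across.
R4C1 = 12 − 6 = 6 completes the 12 down.
R4C2 = 11 − 6 = 5 completes the 11 across.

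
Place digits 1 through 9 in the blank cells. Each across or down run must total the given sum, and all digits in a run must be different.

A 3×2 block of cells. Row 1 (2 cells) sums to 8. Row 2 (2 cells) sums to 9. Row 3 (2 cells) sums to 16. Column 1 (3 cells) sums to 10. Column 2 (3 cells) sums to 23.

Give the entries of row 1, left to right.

16 in 2 cells must be {7,9}; 23 in 3 cells must be {6,8,9}.
The 8 across and the 23 down share only 6, so (1,2) = 6.
Given what's placed, (2,2) must be 8 to fit the 9 across and 23 down.
(3,1) = 7: only digit in both the 16-across and 10-down candidate sets.
(3,2) = 16 − 7 = 9 completes the 16 across.
(1,1) = 8 − 6 = 2 completes the 8 across.
(2,1) = 9 − 8 = 1 completes the 9 across.

2 6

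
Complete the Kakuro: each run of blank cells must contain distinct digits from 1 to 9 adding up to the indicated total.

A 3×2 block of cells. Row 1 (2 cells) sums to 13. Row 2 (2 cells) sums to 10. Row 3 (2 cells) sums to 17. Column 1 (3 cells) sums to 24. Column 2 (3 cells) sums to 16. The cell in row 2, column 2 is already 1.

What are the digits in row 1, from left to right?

7 6

17 in 2 cells must be {8,9}; 24 in 3 cells must be {7,8,9}.
(2,1) = 10 − 1 = 9 completes the 10 across.
(3,1) = 8: the only remaining digit allowed by both the 17 across and the 24 down.
(3,2) = 17 − 8 = 9 completes the 17 across.
(1,1) = 24 − 17 = 7 completes the 24 down.
(1,2) = 13 − 7 = 6 completes the 13 across.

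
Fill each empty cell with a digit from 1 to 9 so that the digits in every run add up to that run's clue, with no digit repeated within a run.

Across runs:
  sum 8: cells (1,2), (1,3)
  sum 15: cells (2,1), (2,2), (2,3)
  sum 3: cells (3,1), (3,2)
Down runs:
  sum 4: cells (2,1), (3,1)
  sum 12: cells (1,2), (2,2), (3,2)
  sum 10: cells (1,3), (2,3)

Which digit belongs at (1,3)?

2

3 in 2 cells must be {1,2}; 4 in 2 cells must be {1,3}.
The 3 across and the 4 down share only 1, so (3,1) = 1.
(3,2) = 3 − 1 = 2 completes the 3 across.
(2,1) = 4 − 1 = 3 completes the 4 down.
No cell is forced outright now. (2,2) can only be 4 or 7 (the digits allowed by both its 15 across and its 12 down). If (2,2) = 7: that forces (1,2) = 3, after which (1,3) would have to be in {5} for the 8 across but in {1,2,3,4,6,7,8,9} for the 10 down — contradiction. So (2,2) = 4.
(1,2) = 12 − 6 = 6 completes the 12 down.
(1,3) = 8 − 6 = 2 completes the 8 across.
(2,3) = 15 − 7 = 8 completes the 15 across.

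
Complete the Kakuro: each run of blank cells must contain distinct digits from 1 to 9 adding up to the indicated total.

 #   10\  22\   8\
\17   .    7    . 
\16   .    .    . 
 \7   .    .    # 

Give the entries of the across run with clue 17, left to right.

Given what's placed, R3C2 must be 6 to fit the 7 across and 22 down.
R2C2 = 22 − 13 = 9 completes the 22 down.
R3C1 = 7 − 6 = 1 completes the 7 across.
No cell is forced outright now. R1C1 can only be 2 or 4 or 6 (the digits allowed by both its 17 across and its 10 down). If R1C1 = 2: then R1C3 would have to be in {8} for the 17 across but in {1,2,3,5,6,7} for the 8 down — contradiction. If R1C1 = 6: then R1C3 would have to be in {4} for the 17 across but in {1,2,3,5,6,7} for the 8 down — contradiction. So R1C1 = 4.
R1C3 = 17 − 11 = 6 completes the 17 across.
R2C1 = 10 − 5 = 5 completes the 10 down.
R2C3 = 16 − 14 = 2 completes the 16 across.

4, 7, 6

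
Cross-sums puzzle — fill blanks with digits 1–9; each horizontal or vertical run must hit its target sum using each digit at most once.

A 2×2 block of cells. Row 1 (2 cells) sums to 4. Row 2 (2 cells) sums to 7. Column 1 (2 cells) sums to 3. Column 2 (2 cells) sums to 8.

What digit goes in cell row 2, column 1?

4 in 2 cells must be {1,3}; 3 in 2 cells must be {1,2}.
The 4 across and the 3 down share only 1, so (1,1) = 1.
(1,2) = 4 − 1 = 3 completes the 4 across.
(2,1) = 3 − 1 = 2 completes the 3 down.
(2,2) = 7 − 2 = 5 completes the 7 across.

2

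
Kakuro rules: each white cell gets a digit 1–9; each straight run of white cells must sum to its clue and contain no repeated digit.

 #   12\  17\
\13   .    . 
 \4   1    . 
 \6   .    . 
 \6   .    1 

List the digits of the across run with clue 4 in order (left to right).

4 in 2 cells must be {1,3}.
R2C2 = 4 − 1 = 3 completes the 4 across.
R4C1 = 6 − 1 = 5 completes the 6 across.
Given what's placed, R1C1 must be 4 to fit the 13 across and 12 down.
R1C2 = 13 − 4 = 9 completes the 13 across.
R3C1 = 12 − 10 = 2 completes the 12 down.
R3C2 = 6 − 2 = 4 completes the 6 across.

1 3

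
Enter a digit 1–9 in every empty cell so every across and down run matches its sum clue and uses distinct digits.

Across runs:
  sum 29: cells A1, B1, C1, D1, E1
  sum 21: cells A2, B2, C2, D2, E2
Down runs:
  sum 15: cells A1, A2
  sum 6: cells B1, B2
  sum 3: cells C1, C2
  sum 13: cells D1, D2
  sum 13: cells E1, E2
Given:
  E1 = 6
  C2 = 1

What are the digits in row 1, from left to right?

9 4 2 8 6

3 in 2 cells must be {1,2}.
C1 = 3 − 1 = 2 completes the 3 down.
E2 = 13 − 6 = 7 completes the 13 down.
No cell is forced outright now. B1 can only be 4 or 5 (the digits allowed by both its 29 across and its 6 down). If B1 = 5: then B2 would have to be in {2,3,4,5,6,8} for the 21 across but in {1} for the 6 down — contradiction. So B1 = 4.
B2 = 6 − 4 = 2 completes the 6 down.
No cell is forced outright now. A2 can only be 6 or 8 (the digits allowed by both its 21 across and its 15 down). If A2 = 8: then A1 would have to be in {8,9} for the 29 across but in {7} for the 15 down — contradiction. So A2 = 6.
A1 = 15 − 6 = 9 completes the 15 down.
D1 = 29 − 21 = 8 completes the 29 across.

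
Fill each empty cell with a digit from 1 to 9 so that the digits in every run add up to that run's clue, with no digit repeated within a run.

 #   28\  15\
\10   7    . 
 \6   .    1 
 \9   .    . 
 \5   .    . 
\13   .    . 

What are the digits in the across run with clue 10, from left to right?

7, 3

15 in 5 cells must be {1,2,3,4,5}.
R1C2 = 10 − 7 = 3 completes the 10 across.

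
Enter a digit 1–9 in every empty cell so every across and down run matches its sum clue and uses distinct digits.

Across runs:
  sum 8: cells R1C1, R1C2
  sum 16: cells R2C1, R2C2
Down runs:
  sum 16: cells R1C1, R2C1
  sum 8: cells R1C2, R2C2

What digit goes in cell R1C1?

7

16 in 2 cells must be {7,9}.
The 8 across and the 16 down share only 7, so R1C1 = 7.
R1C2 = 8 − 7 = 1 completes the 8 across.
R2C1 = 16 − 7 = 9 completes the 16 down.
R2C2 = 16 − 9 = 7 completes the 16 across.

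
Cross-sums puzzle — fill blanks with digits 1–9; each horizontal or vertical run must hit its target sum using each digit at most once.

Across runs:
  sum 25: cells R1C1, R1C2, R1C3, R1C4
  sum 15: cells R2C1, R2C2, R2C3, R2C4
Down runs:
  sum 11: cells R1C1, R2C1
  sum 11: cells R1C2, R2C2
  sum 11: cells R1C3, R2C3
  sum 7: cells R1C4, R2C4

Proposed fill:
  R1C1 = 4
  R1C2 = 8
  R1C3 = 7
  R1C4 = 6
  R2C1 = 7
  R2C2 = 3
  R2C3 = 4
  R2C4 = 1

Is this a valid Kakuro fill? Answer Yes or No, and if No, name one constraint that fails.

Yes

Across: 4+8+7+6=25; 7+3+4+1=15. Down: 4+7=11; 8+3=11; 7+4=11; 6+1=7. No digit repeats within any run.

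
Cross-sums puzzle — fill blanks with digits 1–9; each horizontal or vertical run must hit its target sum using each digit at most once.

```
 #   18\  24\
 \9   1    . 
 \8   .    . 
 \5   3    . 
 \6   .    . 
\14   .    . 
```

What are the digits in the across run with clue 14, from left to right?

5 9

R1C2 = 9 − 1 = 8 completes the 9 across.
R3C2 = 5 − 3 = 2 completes the 5 across.
Nothing is forced directly, so branch on R5C1, whose candidates are 5 or 8. If R5C1 = 8: that forces R2C1 = 2, R2C2 = 6, R4C1 = 4, after which R4C2 would have to be in {2} for the 6 across but in {1,3,5,7} for the 24 down — contradiction. So R5C1 = 5.
Given what's placed, R4C1 must be 2 to fit the 6 across and 18 down.
R4C2 = 6 − 2 = 4 completes the 6 across.
R5C2 = 14 − 5 = 9 completes the 14 across.
R2C1 = 18 − 11 = 7 completes the 18 down.
R2C2 = 8 − 7 = 1 completes the 8 across.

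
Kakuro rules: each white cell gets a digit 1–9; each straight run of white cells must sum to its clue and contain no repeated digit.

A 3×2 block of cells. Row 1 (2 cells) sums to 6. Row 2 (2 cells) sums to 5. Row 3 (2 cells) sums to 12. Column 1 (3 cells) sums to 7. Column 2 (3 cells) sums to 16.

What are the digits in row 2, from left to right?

2 3

7 in 3 cells must be {1,2,4}.
The 12 across and the 7 down share only 4, so (3,1) = 4.
(3,2) = 12 − 4 = 8 completes the 12 across.
Nothing is forced directly, so branch on (1,1), whose candidates are 1 or 2. If (1,1) = 2: then (1,2) would have to be in {4} for the 6 across but in {1,2,3,5,6,7} for the 16 down — contradiction. So (1,1) = 1.
(1,2) = 6 − 1 = 5 completes the 6 across.
(2,1) = 7 − 5 = 2 completes the 7 down.
(2,2) = 5 − 2 = 3 completes the 5 across.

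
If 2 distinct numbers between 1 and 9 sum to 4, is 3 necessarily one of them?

Yes

The only way to make 4 from 2 distinct digits is {1,3}, which contains 3.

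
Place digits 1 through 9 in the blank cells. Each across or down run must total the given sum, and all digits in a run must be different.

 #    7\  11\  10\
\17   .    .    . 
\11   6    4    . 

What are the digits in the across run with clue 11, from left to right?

6 4 1

R1C1 = 7 − 6 = 1 completes the 7 down.
R1C2 = 11 − 4 = 7 completes the 11 down.
R1C3 = 17 − 8 = 9 completes the 17 across.
R2C3 = 11 − 10 = 1 completes the 11 across.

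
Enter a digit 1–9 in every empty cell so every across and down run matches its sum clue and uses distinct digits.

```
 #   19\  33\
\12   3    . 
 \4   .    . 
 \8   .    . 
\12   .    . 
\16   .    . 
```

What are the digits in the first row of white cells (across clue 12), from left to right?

3 9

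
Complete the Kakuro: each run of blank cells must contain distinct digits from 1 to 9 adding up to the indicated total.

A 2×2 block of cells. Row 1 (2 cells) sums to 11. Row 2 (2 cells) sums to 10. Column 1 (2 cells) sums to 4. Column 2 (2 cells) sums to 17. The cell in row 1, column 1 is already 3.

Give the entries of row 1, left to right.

3 8

4 in 2 cells must be {1,3}; 17 in 2 cells must be {8,9}.
(1,2) = 11 − 3 = 8 completes the 11 across.
(2,1) = 4 − 3 = 1 completes the 4 down.
(2,2) = 10 − 1 = 9 completes the 10 across.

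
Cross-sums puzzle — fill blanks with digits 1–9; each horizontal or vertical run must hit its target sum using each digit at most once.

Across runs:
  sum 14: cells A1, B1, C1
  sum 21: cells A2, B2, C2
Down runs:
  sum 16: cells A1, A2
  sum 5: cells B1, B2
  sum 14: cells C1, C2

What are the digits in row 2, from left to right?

9 4 8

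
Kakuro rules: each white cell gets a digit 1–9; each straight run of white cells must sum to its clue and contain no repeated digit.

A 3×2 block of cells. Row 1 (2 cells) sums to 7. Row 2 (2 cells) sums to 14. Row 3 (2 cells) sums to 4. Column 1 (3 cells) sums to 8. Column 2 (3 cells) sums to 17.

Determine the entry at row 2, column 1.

5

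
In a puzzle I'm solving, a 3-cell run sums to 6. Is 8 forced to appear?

The only way to make 6 from 3 distinct digits is {1,2,3}, which does not contain 8.

No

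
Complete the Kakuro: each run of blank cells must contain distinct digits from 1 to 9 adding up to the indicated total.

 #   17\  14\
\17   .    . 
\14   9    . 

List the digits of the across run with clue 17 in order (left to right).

17 in 2 cells must be {8,9}.
R1C1 = 17 − 9 = 8 completes the 17 down.
R1C2 = 17 − 8 = 9 completes the 17 across.
R2C2 = 14 − 9 = 5 completes the 14 across.

8 9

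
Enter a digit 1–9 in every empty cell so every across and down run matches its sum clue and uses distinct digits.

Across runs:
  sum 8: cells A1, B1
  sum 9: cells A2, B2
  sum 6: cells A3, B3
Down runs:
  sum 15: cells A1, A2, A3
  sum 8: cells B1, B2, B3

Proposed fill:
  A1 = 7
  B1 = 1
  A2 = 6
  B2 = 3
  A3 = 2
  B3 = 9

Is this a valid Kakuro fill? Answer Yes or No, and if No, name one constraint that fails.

No — the across run A3–B3 sums to 11, not 6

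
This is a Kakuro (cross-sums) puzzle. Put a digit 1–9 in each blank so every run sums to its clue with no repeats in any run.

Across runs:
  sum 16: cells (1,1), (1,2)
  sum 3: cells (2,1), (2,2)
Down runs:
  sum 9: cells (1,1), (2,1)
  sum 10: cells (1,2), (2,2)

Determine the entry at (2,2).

1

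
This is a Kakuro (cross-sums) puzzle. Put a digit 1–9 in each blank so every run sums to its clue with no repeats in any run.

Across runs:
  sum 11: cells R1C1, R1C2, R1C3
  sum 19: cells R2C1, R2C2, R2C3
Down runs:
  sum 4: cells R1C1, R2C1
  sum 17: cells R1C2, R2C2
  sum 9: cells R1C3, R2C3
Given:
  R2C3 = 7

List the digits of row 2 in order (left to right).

3 9 7

4 in 2 cells must be {1,3}; 17 in 2 cells must be {8,9}.
The 11 across and the 17 down share only 8, so R1C2 = 8.
R1C3 = 9 − 7 = 2 completes the 9 down.
Given what's placed, R2C1 must be 3 to fit the 19 across and 4 down.
R2C2 = 19 − 10 = 9 completes the 19 across.
R1C1 = 11 − 10 = 1 completes the 11 across.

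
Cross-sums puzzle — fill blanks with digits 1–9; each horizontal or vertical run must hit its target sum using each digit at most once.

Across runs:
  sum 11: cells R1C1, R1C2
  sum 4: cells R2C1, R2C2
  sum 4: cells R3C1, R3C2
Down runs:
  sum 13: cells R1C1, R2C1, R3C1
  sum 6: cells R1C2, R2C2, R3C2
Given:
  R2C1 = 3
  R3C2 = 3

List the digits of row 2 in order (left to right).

3 1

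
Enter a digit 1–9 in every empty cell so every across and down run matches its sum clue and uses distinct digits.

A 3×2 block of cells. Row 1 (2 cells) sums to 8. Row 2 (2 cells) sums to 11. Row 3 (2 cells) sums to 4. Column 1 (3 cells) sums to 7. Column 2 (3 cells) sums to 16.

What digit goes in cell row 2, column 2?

4 in 2 cells must be {1,3}; 7 in 3 cells must be {1,2,4}.
The 4 across and the 7 down share only 1, so (3,1) = 1.
(3,2) = 4 − 1 = 3 completes the 4 across.
Given what's placed, (1,1) must be 2 to fit the 8 across and 7 down.
(1,2) = 8 − 2 = 6 completes the 8 across.
(2,1) = 7 − 3 = 4 completes the 7 down.
(2,2) = 11 − 4 = 7 completes the 11 across.

7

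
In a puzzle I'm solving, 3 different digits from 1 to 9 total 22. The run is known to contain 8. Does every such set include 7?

The only way to make 22 from 3 distinct digits under that restriction is {5,8,9}, which does not contain 7.

No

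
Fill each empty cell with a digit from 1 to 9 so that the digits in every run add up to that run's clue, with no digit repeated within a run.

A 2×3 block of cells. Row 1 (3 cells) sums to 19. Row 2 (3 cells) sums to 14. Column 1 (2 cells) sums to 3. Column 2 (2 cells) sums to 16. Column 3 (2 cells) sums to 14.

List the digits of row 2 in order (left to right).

1 7 6

3 in 2 cells must be {1,2}; 16 in 2 cells must be {7,9}.
The 19 across and the 3 down share only 2, so (1,1) = 2.
Given what's placed, (1,2) must be 9 to fit the 19 across and 16 down.
(1,3) = 19 − 11 = 8 completes the 19 across.
(2,1) = 3 − 2 = 1 completes the 3 down.
(2,2) = 16 − 9 = 7 completes the 16 down.
(2,3) = 14 − 8 = 6 completes the 14 across.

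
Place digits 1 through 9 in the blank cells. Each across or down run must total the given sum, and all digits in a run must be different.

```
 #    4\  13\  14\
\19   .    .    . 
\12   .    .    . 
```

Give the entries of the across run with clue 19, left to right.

4 in 2 cells must be {1,3}.
The 19 across and the 4 down share only 3, so R1C1 = 3.
Given what's placed, R1C3 must be 9 to fit the 19 across and 14 down.
R2C1 = 4 − 3 = 1 completes the 4 down.
R2C3 = 14 − 9 = 5 completes the 14 down.
R1C2 = 19 − 12 = 7 completes the 19 across.
R2C2 = 12 − 6 = 6 completes the 12 across.

3 7 9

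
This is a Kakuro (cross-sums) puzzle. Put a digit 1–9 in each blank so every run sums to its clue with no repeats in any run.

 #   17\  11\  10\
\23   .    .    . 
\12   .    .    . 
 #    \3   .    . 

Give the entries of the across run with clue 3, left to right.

23 in 3 cells must be {6,8,9}; 3 in 2 cells must be {1,2}; 17 in 2 cells must be {8,9}.
Only 6 fits R1C3 under both its across sum 23 and down sum 10.
Given what's placed, R3C3 must be 1 to fit the 3 across and 10 down.
R1C2 = 8: the only remaining digit allowed by both the 23 across and the 11 down.
R2C3 = 10 − 7 = 3 completes the 10 down.
R3C2 = 3 − 1 = 2 completes the 3 across.

2, 1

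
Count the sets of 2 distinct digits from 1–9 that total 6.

2 distinct digits from 1–9 sum between 3 and 17.
Enumerating: {1,5}, {2,4}.

2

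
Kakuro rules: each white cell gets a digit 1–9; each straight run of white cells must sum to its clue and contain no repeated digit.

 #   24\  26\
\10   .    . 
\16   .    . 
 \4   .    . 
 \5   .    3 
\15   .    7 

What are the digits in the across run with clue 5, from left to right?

2 3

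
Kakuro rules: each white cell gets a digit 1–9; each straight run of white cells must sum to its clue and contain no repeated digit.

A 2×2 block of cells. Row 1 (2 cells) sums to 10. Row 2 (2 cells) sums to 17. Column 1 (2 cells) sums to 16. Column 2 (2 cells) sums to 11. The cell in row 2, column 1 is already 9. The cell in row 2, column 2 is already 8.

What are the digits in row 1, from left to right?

7 3

17 in 2 cells must be {8,9}; 16 in 2 cells must be {7,9}.
(1,1) = 16 − 9 = 7 completes the 16 down.
(1,2) = 10 − 7 = 3 completes the 10 across.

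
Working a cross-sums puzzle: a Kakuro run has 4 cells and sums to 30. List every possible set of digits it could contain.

4 distinct digits from 1–9 sum between 10 and 30.
Only one set works: {6,7,8,9}.

{6,7,8,9}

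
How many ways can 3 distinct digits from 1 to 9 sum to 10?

4

3 distinct digits from 1–9 sum between 6 and 24.
Enumerating: {1,2,7}, {1,3,6}, {1,4,5}, {2,3,5}.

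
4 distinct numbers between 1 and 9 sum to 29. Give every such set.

{5,7,8,9}

4 distinct digits from 1–9 sum between 10 and 30.
Only one set works: {5,7,8,9}.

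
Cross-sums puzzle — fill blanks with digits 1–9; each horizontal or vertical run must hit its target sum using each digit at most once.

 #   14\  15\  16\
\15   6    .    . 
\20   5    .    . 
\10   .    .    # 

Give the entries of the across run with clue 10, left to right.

16 in 2 cells must be {7,9}.
R1C3 = 7: the only remaining digit allowed by both the 15 across and the 16 down.
R2C3 = 16 − 7 = 9 completes the 16 down.
R3C1 = 14 − 11 = 3 completes the 14 down.
R3C2 = 10 − 3 = 7 completes the 10 across.
R1C2 = 15 − 13 = 2 completes the 15 across.
R2C2 = 20 − 14 = 6 completes the 20 across.

3 7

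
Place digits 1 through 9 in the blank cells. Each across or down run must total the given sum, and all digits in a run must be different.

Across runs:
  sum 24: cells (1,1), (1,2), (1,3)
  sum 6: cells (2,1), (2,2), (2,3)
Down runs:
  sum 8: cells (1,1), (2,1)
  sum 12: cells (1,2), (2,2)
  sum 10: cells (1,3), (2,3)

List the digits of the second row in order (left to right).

24 in 3 cells must be {7,8,9}; 6 in 3 cells must be {1,2,3}.
The 24 across and the 8 down share only 7, so (1,1) = 7.
(2,1) = 8 − 7 = 1 completes the 8 down.
Given what's placed, (2,2) must be 3 to fit the 6 across and 12 down.
(2,3) = 6 − 4 = 2 completes the 6 across.
(1,2) = 12 − 3 = 9 completes the 12 down.
(1,3) = 24 − 16 = 8 completes the 24 across.

1, 3, 2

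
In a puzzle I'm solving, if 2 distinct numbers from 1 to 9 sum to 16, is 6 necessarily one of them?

No

The only way to make 16 from 2 distinct digits is {7,9}, which does not contain 6.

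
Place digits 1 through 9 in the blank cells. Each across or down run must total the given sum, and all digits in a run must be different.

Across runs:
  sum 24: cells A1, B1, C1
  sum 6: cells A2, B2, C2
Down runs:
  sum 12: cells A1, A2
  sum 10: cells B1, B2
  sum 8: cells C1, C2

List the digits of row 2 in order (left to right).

3 2 1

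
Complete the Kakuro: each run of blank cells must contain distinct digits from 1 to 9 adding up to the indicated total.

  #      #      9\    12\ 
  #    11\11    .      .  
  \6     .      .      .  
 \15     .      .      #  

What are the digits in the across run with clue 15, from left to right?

9 6

6 in 3 cells must be {1,2,3}.
The 6 across and the 12 down share only 3, so R2C3 = 3.
Intersecting the 15 across with the 9 down forces R3C2 = 6.
R1C2 = 2: the only remaining digit allowed by both the 11 across and the 9 down.
R1C3 = 11 − 2 = 9 completes the 11 across.
R2C1 = 2: the only remaining digit allowed by both the 6 across and the 11 down.
R2C2 = 6 − 5 = 1 completes the 6 across.
R3C1 = 15 − 6 = 9 completes the 15 across.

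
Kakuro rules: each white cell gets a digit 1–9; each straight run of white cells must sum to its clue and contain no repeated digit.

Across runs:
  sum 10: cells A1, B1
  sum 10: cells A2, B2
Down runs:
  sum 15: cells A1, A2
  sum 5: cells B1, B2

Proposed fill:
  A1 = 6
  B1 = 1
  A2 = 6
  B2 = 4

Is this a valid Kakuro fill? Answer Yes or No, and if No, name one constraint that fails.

No — the across run A1–B1 sums to 7, not 10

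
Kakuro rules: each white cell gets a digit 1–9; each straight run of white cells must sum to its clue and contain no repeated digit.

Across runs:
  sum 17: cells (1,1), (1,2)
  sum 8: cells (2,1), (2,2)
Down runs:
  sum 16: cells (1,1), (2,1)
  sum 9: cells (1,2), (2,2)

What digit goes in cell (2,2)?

17 in 2 cells must be {8,9}; 16 in 2 cells must be {7,9}.
The 17 across and the 16 down share only 9, so (1,1) = 9.
(1,2) = 17 − 9 = 8 completes the 17 across.
(2,1) = 16 − 9 = 7 completes the 16 down.
(2,2) = 8 − 7 = 1 completes the 8 across.

1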